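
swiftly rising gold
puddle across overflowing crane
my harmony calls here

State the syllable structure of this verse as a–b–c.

Line 1: swiftly (2), rising (2), gold (1) → 5
Line 2: puddle (2), across (2), overflowing (4), crane (1) → 9
Line 3: my (1), harmony (3), calls (1), here (1) → 6

5–9–6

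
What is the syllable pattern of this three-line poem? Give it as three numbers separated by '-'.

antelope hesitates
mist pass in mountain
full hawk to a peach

Line 1: antelope(3) + hesitates(3) = 6
Line 2: mist(1) + pass(1) + in(1) + mountain(2) = 5
Line 3: full(1) + hawk(1) + to(1) + a(1) + peach(1) = 5

6-5-5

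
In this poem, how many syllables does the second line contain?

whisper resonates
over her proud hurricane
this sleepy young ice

The second line: over(2) + her(1) + proud(1) + hurricane(3) = 7

7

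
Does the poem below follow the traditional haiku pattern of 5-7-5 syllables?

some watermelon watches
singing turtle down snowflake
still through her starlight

Line 1: "some watermelon watches": 1+4+2 = 7 (expected 5)
Line 2: "singing turtle down snowflake": 2+2+1+2 = 7 ✓
Line 3: "still through her starlight": 1+1+1+2 = 5 ✓

No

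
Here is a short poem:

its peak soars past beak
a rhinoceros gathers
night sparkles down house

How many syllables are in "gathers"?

2

"gathers" has 2 syllables.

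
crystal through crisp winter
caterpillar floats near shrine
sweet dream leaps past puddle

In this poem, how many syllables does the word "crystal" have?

2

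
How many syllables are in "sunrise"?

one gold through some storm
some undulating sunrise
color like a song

2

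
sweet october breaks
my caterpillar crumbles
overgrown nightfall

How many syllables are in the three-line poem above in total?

17

Line 1: "sweet october breaks": 1+3+1 = 5
Line 2: "my caterpillar crumbles": 1+4+2 = 7
Line 3: "overgrown nightfall": 3+2 = 5
Total: 5 + 7 + 5 = 17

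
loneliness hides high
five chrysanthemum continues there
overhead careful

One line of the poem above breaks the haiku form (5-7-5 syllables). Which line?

Line 1: "loneliness hides high": 3+1+1 = 5 ✓
Line 2: "five chrysanthemum continues there": 1+4+3+1 = 9 (expected 7)
Line 3: "overhead careful": 3+2 = 5 ✓

Line 2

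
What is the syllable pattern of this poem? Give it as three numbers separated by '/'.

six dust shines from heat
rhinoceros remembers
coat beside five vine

Line 1: six(1) + dust(1) + shines(1) + from(1) + heat(1) = 5
Line 2: rhinoceros(4) + remembers(3) = 7
Line 3: coat(1) + beside(2) + five(1) + vine(1) = 5

5/7/5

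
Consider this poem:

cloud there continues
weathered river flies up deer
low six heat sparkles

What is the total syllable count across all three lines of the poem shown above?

Line 1: cloud(1) + there(1) + continues(3) = 5
Line 2: weathered(2) + river(2) + flies(1) + up(1) + deer(1) = 7
Line 3: low(1) + six(1) + heat(1) + sparkles(2) = 5
Total: 5 + 7 + 5 = 17

17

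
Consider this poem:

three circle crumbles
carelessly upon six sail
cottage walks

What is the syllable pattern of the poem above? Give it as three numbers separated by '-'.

5-7-3

Line 1: three (1), circle (2), crumbles (2) → 5
Line 2: carelessly (3), upon (2), six (1), sail (1) → 7
Line 3: cottage (2), walks (1) → 3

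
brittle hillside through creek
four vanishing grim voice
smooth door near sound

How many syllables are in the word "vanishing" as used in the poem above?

3

"vanishing" has 3 syllables.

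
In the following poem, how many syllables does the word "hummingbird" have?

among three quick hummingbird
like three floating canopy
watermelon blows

3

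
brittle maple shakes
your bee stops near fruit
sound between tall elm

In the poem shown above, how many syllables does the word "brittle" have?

2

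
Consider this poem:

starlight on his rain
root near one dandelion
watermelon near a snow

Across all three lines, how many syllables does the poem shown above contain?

Line 1: "starlight on his rain": 2+1+1+1 = 5
Line 2: "root near one dandelion": 1+1+1+4 = 7
Line 3: "watermelon near a snow": 4+1+1+1 = 7
Total: 5 + 7 + 7 = 19

19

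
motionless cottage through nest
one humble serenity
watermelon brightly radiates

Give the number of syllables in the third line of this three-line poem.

The third line: watermelon(4) + brightly(2) + radiates(3) = 9

9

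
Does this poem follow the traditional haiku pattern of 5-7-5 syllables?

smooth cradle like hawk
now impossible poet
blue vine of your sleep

Yes

Line 1: smooth (1), cradle (2), like (1), hawk (1) → 5 ✓
Line 2: now (1), impossible (4), poet (2) → 7 ✓
Line 3: blue (1), vine (1), of (1), your (1), sleep (1) → 5 ✓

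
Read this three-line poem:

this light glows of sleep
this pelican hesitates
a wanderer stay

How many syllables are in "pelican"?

"pelican" has 3 syllables.

3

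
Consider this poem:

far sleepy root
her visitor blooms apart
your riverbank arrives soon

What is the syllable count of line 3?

7

Line 3: your(1) + riverbank(3) + arrives(2) + soon(1) = 7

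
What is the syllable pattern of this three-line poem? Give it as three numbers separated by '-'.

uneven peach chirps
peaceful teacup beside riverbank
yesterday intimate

5-9-6

Line 1: uneven(3) + peach(1) + chirps(1) = 5
Line 2: peaceful(2) + teacup(2) + beside(2) + riverbank(3) = 9
Line 3: yesterday(3) + intimate(3) = 6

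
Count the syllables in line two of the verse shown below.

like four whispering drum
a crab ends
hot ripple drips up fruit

Line two: a(1) + crab(1) + ends(1) = 3

3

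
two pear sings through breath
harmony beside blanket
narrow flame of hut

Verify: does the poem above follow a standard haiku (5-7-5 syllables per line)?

Line 1: two (1), pear (1), sings (1), through (1), breath (1) → 5 ✓
Line 2: harmony (3), beside (2), blanket (2) → 7 ✓
Line 3: narrow (2), flame (1), of (1), hut (1) → 5 ✓

Yes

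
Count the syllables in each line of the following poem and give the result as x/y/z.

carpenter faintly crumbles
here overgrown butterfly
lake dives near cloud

Line 1: carpenter (3), faintly (2), crumbles (2) → 7
Line 2: here (1), overgrown (3), butterfly (3) → 7
Line 3: lake (1), dives (1), near (1), cloud (1) → 4

7/7/4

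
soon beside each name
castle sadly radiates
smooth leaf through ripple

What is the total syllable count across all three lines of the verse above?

17

Line 1: soon (1), beside (2), each (1), name (1) → 5
Line 2: castle (2), sadly (2), radiates (3) → 7
Line 3: smooth (1), leaf (1), through (1), ripple (2) → 5
Total: 5 + 7 + 5 = 17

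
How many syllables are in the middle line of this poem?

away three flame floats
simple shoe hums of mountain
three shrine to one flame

7

The middle line: "simple shoe hums of mountain": 2+1+1+1+2 = 7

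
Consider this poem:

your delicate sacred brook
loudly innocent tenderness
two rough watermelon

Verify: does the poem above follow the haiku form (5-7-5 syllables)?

No

Line 1: your(1) + delicate(3) + sacred(2) + brook(1) = 7 (expected 5)
Line 2: loudly(2) + innocent(3) + tenderness(3) = 8 (expected 7)
Line 3: two(1) + rough(1) + watermelon(4) = 6 (expected 5)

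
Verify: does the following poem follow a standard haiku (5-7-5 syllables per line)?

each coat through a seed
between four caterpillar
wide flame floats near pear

Yes

Line 1: each (1), coat (1), through (1), a (1), seed (1) → 5 ✓
Line 2: between (2), four (1), caterpillar (4) → 7 ✓
Line 3: wide (1), flame (1), floats (1), near (1), pear (1) → 5 ✓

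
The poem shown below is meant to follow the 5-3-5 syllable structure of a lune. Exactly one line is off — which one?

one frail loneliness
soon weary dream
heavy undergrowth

Line 1: one (1), frail (1), loneliness (3) → 5 ✓
Line 2: soon (1), weary (2), dream (1) → 4 (expected 3)
Line 3: heavy (2), undergrowth (3) → 5 ✓

Line 2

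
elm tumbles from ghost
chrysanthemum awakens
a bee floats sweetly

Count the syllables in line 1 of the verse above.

5

Line 1: elm(1) + tumbles(2) + from(1) + ghost(1) = 5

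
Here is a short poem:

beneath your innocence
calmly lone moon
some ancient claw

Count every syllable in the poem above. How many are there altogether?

Line 1: beneath (2), your (1), innocence (3) → 6
Line 2: calmly (2), lone (1), moon (1) → 4
Line 3: some (1), ancient (2), claw (1) → 4
Total: 6 + 4 + 4 = 14

14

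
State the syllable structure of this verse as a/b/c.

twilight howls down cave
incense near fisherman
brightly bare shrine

5/6/4

Line 1: "twilight howls down cave": 2+1+1+1 = 5
Line 2: "incense near fisherman": 2+1+3 = 6
Line 3: "brightly bare shrine": 2+1+1 = 4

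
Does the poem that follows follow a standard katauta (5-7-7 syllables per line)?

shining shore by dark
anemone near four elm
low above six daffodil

Yes

Line 1: "shining shore by dark": 2+1+1+1 = 5 ✓
Line 2: "anemone near four elm": 4+1+1+1 = 7 ✓
Line 3: "low above six daffodil": 1+2+1+3 = 7 ✓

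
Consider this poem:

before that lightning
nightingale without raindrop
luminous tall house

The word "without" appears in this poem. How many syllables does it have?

2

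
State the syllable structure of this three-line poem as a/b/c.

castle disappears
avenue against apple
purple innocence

Line 1: "castle disappears": 2+3 = 5
Line 2: "avenue against apple": 3+2+2 = 7
Line 3: "purple innocence": 2+3 = 5

5/7/5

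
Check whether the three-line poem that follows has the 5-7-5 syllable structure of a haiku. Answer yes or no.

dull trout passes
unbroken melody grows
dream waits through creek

No

Line 1: dull (1), trout (1), passes (2) → 4 (expected 5)
Line 2: unbroken (3), melody (3), grows (1) → 7 ✓
Line 3: dream (1), waits (1), through (1), creek (1) → 4 (expected 5)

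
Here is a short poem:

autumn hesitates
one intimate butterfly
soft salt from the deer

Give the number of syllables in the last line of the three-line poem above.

5

The last line: soft(1) + salt(1) + from(1) + the(1) + deer(1) = 5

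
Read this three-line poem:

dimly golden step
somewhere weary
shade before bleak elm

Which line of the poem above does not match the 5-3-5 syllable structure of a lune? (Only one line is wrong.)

Line 1: "dimly golden step": 2+2+1 = 5 ✓
Line 2: "somewhere weary": 2+2 = 4 (expected 3)
Line 3: "shade before bleak elm": 1+2+1+1 = 5 ✓

The second line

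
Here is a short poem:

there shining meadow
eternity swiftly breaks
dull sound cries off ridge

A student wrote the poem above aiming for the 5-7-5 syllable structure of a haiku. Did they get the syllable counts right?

Yes

Line 1: there (1), shining (2), meadow (2) → 5 ✓
Line 2: eternity (4), swiftly (2), breaks (1) → 7 ✓
Line 3: dull (1), sound (1), cries (1), off (1), ridge (1) → 5 ✓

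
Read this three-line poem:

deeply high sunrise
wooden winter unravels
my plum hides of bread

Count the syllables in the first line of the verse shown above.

5

The first line: deeply (2), high (1), sunrise (2) → 5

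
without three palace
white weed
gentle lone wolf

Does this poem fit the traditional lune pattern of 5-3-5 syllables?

Line 1: "without three palace": 2+1+2 = 5 ✓
Line 2: "white weed": 1+1 = 2 (expected 3)
Line 3: "gentle lone wolf": 2+1+1 = 4 (expected 5)

No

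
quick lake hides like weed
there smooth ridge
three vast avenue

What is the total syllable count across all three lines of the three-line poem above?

13

Line 1: quick(1) + lake(1) + hides(1) + like(1) + weed(1) = 5
Line 2: there(1) + smooth(1) + ridge(1) = 3
Line 3: three(1) + vast(1) + avenue(3) = 5
Total: 5 + 3 + 5 = 13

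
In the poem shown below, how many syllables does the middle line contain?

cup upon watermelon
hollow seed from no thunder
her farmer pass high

The middle line: hollow(2) + seed(1) + from(1) + no(1) + thunder(2) = 7

7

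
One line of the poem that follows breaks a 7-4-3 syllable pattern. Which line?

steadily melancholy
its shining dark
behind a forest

Line 3

Line 1: steadily(3) + melancholy(4) = 7 ✓
Line 2: its(1) + shining(2) + dark(1) = 4 ✓
Line 3: behind(2) + a(1) + forest(2) = 5 (expected 3)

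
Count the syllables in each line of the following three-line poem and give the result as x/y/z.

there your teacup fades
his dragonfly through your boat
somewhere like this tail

5/7/5

Line 1: there(1) + your(1) + teacup(2) + fades(1) = 5
Line 2: his(1) + dragonfly(3) + through(1) + your(1) + boat(1) = 7
Line 3: somewhere(2) + like(1) + this(1) + tail(1) = 5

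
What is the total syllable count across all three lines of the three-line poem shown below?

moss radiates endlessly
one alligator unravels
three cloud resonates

Line 1: moss(1) + radiates(3) + endlessly(3) = 7
Line 2: one(1) + alligator(4) + unravels(3) = 8
Line 3: three(1) + cloud(1) + resonates(3) = 5
Total: 7 + 8 + 5 = 20

20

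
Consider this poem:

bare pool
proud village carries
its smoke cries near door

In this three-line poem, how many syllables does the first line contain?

2

The first line: "bare pool": 1+1 = 2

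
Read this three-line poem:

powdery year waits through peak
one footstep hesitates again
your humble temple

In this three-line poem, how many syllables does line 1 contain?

7

Line 1: powdery (3), year (1), waits (1), through (1), peak (1) → 7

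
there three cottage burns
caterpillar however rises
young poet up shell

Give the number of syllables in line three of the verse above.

Line three: "young poet up shell": 1+2+1+1 = 5

5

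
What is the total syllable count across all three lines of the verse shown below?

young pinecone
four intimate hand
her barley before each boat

Line 1: young(1) + pinecone(2) = 3
Line 2: four(1) + intimate(3) + hand(1) = 5
Line 3: her(1) + barley(2) + before(2) + each(1) + boat(1) = 7
Total: 3 + 5 + 7 = 15

15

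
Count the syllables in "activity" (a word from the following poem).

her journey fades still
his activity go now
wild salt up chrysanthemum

4

"activity" has 4 syllables.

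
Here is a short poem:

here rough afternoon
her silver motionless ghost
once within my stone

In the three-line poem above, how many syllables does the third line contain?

5

The third line: "once within my stone": 1+2+1+1 = 5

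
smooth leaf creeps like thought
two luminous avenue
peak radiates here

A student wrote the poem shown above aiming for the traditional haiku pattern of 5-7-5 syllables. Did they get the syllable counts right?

Line 1: smooth(1) + leaf(1) + creeps(1) + like(1) + thought(1) = 5 ✓
Line 2: two(1) + luminous(3) + avenue(3) = 7 ✓
Line 3: peak(1) + radiates(3) + here(1) = 5 ✓

Yes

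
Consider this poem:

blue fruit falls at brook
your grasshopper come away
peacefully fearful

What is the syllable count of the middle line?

7

The middle line: "your grasshopper come away": 1+3+1+2 = 7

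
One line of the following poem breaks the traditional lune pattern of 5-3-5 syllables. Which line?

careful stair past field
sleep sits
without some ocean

Line 1: "careful stair past field": 2+1+1+1 = 5 ✓
Line 2: "sleep sits": 1+1 = 2 (expected 3)
Line 3: "without some ocean": 2+1+2 = 5 ✓

The second line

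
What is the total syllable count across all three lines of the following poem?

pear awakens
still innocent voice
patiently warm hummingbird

Line 1: pear(1) + awakens(3) = 4
Line 2: still(1) + innocent(3) + voice(1) = 5
Line 3: patiently(3) + warm(1) + hummingbird(3) = 7
Total: 4 + 5 + 7 = 16

16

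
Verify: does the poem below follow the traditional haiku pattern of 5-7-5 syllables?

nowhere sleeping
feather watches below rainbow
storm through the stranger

No

Line 1: nowhere(2) + sleeping(2) = 4 (expected 5)
Line 2: feather(2) + watches(2) + below(2) + rainbow(2) = 8 (expected 7)
Line 3: storm(1) + through(1) + the(1) + stranger(2) = 5 ✓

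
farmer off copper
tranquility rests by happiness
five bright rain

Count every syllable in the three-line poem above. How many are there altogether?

Line 1: "farmer off copper": 2+1+2 = 5
Line 2: "tranquility rests by happiness": 4+1+1+3 = 9
Line 3: "five bright rain": 1+1+1 = 3
Total: 5 + 9 + 3 = 17

17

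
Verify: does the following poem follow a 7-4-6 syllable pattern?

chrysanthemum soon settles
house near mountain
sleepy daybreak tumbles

Yes

Line 1: chrysanthemum(4) + soon(1) + settles(2) = 7 ✓
Line 2: house(1) + near(1) + mountain(2) = 4 ✓
Line 3: sleepy(2) + daybreak(2) + tumbles(2) = 6 ✓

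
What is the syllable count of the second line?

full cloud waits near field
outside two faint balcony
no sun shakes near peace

7

The second line: "outside two faint balcony": 2+1+1+3 = 7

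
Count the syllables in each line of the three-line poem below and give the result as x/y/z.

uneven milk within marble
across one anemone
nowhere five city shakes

8/7/6

Line 1: uneven(3) + milk(1) + within(2) + marble(2) = 8
Line 2: across(2) + one(1) + anemone(4) = 7
Line 3: nowhere(2) + five(1) + city(2) + shakes(1) = 6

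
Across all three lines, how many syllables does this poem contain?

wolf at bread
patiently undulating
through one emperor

Line 1: wolf(1) + at(1) + bread(1) = 3
Line 2: patiently(3) + undulating(4) = 7
Line 3: through(1) + one(1) + emperor(3) = 5
Total: 3 + 7 + 5 = 15

15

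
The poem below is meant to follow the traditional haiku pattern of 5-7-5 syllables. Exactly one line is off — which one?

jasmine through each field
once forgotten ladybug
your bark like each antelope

Line 1: jasmine (2), through (1), each (1), field (1) → 5 ✓
Line 2: once (1), forgotten (3), ladybug (3) → 7 ✓
Line 3: your (1), bark (1), like (1), each (1), antelope (3) → 7 (expected 5)

Line 3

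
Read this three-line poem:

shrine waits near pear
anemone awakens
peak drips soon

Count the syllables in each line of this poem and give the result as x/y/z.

4/7/3

Line 1: "shrine waits near pear": 1+1+1+1 = 4
Line 2: "anemone awakens": 4+3 = 7
Line 3: "peak drips soon": 1+1+1 = 3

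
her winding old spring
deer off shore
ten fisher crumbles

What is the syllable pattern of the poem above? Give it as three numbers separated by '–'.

Line 1: her(1) + winding(2) + old(1) + spring(1) = 5
Line 2: deer(1) + off(1) + shore(1) = 3
Line 3: ten(1) + fisher(2) + crumbles(2) = 5

5–3–5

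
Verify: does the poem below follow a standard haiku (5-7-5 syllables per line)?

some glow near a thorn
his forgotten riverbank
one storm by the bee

Line 1: "some glow near a thorn": 1+1+1+1+1 = 5 ✓
Line 2: "his forgotten riverbank": 1+3+3 = 7 ✓
Line 3: "one storm by the bee": 1+1+1+1+1 = 5 ✓

Yes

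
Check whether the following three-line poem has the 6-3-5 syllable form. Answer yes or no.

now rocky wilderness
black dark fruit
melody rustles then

Line 1: now(1) + rocky(2) + wilderness(3) = 6 ✓
Line 2: black(1) + dark(1) + fruit(1) = 3 ✓
Line 3: melody(3) + rustles(2) + then(1) = 6 (expected 5)

No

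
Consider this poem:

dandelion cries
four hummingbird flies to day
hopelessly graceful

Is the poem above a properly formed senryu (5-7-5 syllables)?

Line 1: dandelion(4) + cries(1) = 5 ✓
Line 2: four(1) + hummingbird(3) + flies(1) + to(1) + day(1) = 7 ✓
Line 3: hopelessly(3) + graceful(2) = 5 ✓

Yes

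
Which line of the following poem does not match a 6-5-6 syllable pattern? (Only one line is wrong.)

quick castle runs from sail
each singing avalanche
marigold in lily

Line 1: "quick castle runs from sail": 1+2+1+1+1 = 6 ✓
Line 2: "each singing avalanche": 1+2+3 = 6 (expected 5)
Line 3: "marigold in lily": 3+1+2 = 6 ✓

Line 2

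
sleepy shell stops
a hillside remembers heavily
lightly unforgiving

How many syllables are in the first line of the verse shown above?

The first line: sleepy (2), shell (1), stops (1) → 4

4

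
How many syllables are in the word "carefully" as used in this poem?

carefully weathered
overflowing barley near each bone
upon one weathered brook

"carefully" has 3 syllables.

3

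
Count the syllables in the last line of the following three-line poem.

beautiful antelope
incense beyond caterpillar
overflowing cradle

6

The last line: overflowing (4), cradle (2) → 6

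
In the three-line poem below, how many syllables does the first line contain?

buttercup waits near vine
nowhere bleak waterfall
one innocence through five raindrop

The first line: buttercup (3), waits (1), near (1), vine (1) → 6

6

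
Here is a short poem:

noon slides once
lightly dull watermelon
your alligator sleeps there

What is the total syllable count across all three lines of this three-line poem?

Line 1: "noon slides once": 1+1+1 = 3
Line 2: "lightly dull watermelon": 2+1+4 = 7
Line 3: "your alligator sleeps there": 1+4+1+1 = 7
Total: 3 + 7 + 7 = 17

17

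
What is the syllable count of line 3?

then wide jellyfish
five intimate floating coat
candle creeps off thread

Line 3: "candle creeps off thread": 2+1+1+1 = 5

5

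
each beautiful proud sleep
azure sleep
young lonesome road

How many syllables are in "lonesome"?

2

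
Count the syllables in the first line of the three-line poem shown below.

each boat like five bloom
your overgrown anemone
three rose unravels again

5

The first line: each (1), boat (1), like (1), five (1), bloom (1) → 5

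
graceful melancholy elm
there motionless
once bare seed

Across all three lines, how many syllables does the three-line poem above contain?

14

Line 1: graceful(2) + melancholy(4) + elm(1) = 7
Line 2: there(1) + motionless(3) = 4
Line 3: once(1) + bare(1) + seed(1) = 3
Total: 7 + 4 + 3 = 14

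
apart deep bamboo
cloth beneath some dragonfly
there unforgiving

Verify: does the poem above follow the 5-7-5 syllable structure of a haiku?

Line 1: apart (2), deep (1), bamboo (2) → 5 ✓
Line 2: cloth (1), beneath (2), some (1), dragonfly (3) → 7 ✓
Line 3: there (1), unforgiving (4) → 5 ✓

Yes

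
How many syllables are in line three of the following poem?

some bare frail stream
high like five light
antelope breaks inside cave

7

Line three: antelope(3) + breaks(1) + inside(2) + cave(1) = 7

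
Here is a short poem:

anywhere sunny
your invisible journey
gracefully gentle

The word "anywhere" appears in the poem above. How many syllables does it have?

3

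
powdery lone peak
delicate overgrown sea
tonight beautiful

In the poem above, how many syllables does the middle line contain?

7

The middle line: delicate (3), overgrown (3), sea (1) → 7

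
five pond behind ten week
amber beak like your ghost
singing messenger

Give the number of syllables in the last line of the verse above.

The last line: singing(2) + messenger(3) = 5

5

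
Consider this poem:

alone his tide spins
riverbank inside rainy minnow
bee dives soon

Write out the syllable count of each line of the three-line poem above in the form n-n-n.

5-9-3

Line 1: alone(2) + his(1) + tide(1) + spins(1) = 5
Line 2: riverbank(3) + inside(2) + rainy(2) + minnow(2) = 9
Line 3: bee(1) + dives(1) + soon(1) = 3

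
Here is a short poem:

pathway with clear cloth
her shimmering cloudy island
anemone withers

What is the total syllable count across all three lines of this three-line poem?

19

Line 1: "pathway with clear cloth": 2+1+1+1 = 5
Line 2: "her shimmering cloudy island": 1+3+2+2 = 8
Line 3: "anemone withers": 4+2 = 6
Total: 5 + 8 + 6 = 19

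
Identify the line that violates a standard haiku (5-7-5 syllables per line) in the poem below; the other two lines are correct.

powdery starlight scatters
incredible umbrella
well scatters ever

Line 1

Line 1: powdery (3), starlight (2), scatters (2) → 7 (expected 5)
Line 2: incredible (4), umbrella (3) → 7 ✓
Line 3: well (1), scatters (2), ever (2) → 5 ✓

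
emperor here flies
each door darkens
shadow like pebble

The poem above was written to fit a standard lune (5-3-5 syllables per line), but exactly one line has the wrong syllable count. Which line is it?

Line 2

Line 1: "emperor here flies": 3+1+1 = 5 ✓
Line 2: "each door darkens": 1+1+2 = 4 (expected 3)
Line 3: "shadow like pebble": 2+1+2 = 5 ✓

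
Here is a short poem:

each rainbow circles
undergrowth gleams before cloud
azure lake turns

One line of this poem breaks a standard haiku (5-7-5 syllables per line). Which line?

Line 1: "each rainbow circles": 1+2+2 = 5 ✓
Line 2: "undergrowth gleams before cloud": 3+1+2+1 = 7 ✓
Line 3: "azure lake turns": 2+1+1 = 4 (expected 5)

The third line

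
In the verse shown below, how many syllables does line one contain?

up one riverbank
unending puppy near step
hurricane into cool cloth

5

Line one: up (1), one (1), riverbank (3) → 5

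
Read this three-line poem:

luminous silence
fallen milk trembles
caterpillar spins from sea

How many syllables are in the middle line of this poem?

5

The middle line: fallen (2), milk (1), trembles (2) → 5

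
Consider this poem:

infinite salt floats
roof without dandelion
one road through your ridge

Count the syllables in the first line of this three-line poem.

The first line: infinite(3) + salt(1) + floats(1) = 5

5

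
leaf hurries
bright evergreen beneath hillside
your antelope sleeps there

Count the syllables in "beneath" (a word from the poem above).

2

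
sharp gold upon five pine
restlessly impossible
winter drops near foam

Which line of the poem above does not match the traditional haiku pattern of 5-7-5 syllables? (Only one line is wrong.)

Line 1

Line 1: "sharp gold upon five pine": 1+1+2+1+1 = 6 (expected 5)
Line 2: "restlessly impossible": 3+4 = 7 ✓
Line 3: "winter drops near foam": 2+1+1+1 = 5 ✓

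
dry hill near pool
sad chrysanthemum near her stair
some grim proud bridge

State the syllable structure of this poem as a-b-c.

4-8-4

Line 1: dry (1), hill (1), near (1), pool (1) → 4
Line 2: sad (1), chrysanthemum (4), near (1), her (1), stair (1) → 8
Line 3: some (1), grim (1), proud (1), bridge (1) → 4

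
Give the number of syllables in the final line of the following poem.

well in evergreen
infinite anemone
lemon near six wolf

5

The final line: lemon(2) + near(1) + six(1) + wolf(1) = 5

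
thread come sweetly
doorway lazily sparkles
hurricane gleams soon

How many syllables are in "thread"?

1

"thread" has 1 syllable.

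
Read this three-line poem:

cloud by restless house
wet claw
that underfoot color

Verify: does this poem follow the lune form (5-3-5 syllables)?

Line 1: cloud(1) + by(1) + restless(2) + house(1) = 5 ✓
Line 2: wet(1) + claw(1) = 2 (expected 3)
Line 3: that(1) + underfoot(3) + color(2) = 6 (expected 5)

No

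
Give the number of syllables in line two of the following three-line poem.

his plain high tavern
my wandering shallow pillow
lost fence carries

Line two: "my wandering shallow pillow": 1+3+2+2 = 8

8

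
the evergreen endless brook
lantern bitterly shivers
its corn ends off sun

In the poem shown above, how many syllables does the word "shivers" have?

2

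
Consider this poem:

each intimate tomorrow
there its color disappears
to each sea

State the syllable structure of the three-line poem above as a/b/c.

7/7/3

Line 1: each(1) + intimate(3) + tomorrow(3) = 7
Line 2: there(1) + its(1) + color(2) + disappears(3) = 7
Line 3: to(1) + each(1) + sea(1) = 3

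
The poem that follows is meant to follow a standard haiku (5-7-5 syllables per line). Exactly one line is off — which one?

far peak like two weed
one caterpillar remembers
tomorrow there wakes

Line 1: far (1), peak (1), like (1), two (1), weed (1) → 5 ✓
Line 2: one (1), caterpillar (4), remembers (3) → 8 (expected 7)
Line 3: tomorrow (3), there (1), wakes (1) → 5 ✓

The second line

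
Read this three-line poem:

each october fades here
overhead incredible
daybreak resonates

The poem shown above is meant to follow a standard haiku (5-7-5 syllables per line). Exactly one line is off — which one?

Line 1: each (1), october (3), fades (1), here (1) → 6 (expected 5)
Line 2: overhead (3), incredible (4) → 7 ✓
Line 3: daybreak (2), resonates (3) → 5 ✓

The first line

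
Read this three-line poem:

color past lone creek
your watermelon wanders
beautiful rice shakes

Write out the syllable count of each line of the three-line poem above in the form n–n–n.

5–7–5

Line 1: color (2), past (1), lone (1), creek (1) → 5
Line 2: your (1), watermelon (4), wanders (2) → 7
Line 3: beautiful (3), rice (1), shakes (1) → 5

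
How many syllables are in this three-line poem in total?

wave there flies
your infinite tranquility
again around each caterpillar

20

Line 1: "wave there flies": 1+1+1 = 3
Line 2: "your infinite tranquility": 1+3+4 = 8
Line 3: "again around each caterpillar": 2+2+1+4 = 9
Total: 3 + 8 + 9 = 20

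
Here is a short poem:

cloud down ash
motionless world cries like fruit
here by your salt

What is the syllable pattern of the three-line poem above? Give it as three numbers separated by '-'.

Line 1: cloud (1), down (1), ash (1) → 3
Line 2: motionless (3), world (1), cries (1), like (1), fruit (1) → 7
Line 3: here (1), by (1), your (1), salt (1) → 4

3-7-4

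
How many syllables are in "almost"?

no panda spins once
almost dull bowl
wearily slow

"almost" has 2 syllables.

2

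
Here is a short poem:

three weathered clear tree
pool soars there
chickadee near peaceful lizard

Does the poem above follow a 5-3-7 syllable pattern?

Line 1: three (1), weathered (2), clear (1), tree (1) → 5 ✓
Line 2: pool (1), soars (1), there (1) → 3 ✓
Line 3: chickadee (3), near (1), peaceful (2), lizard (2) → 8 (expected 7)

No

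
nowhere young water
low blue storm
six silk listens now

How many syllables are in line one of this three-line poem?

Line one: nowhere (2), young (1), water (2) → 5

5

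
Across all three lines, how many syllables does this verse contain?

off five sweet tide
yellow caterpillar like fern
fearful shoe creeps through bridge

18

Line 1: off (1), five (1), sweet (1), tide (1) → 4
Line 2: yellow (2), caterpillar (4), like (1), fern (1) → 8
Line 3: fearful (2), shoe (1), creeps (1), through (1), bridge (1) → 6
Total: 4 + 8 + 6 = 18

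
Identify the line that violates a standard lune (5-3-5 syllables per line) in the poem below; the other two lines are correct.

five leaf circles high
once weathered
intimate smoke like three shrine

Line 1: "five leaf circles high": 1+1+2+1 = 5 ✓
Line 2: "once weathered": 1+2 = 3 ✓
Line 3: "intimate smoke like three shrine": 3+1+1+1+1 = 7 (expected 5)

Line 3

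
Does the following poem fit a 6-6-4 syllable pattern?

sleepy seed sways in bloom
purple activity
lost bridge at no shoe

No

Line 1: sleepy (2), seed (1), sways (1), in (1), bloom (1) → 6 ✓
Line 2: purple (2), activity (4) → 6 ✓
Line 3: lost (1), bridge (1), at (1), no (1), shoe (1) → 5 (expected 4)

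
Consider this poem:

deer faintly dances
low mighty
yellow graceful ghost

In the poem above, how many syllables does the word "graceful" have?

2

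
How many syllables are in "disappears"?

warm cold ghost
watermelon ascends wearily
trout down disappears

3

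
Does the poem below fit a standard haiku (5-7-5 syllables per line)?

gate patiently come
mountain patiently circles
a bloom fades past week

Line 1: gate (1), patiently (3), come (1) → 5 ✓
Line 2: mountain (2), patiently (3), circles (2) → 7 ✓
Line 3: a (1), bloom (1), fades (1), past (1), week (1) → 5 ✓

Yes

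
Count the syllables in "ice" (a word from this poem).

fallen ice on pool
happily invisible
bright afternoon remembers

1

"ice" has 1 syllable.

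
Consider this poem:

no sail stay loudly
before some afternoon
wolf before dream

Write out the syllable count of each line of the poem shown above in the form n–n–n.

5–6–4

Line 1: no (1), sail (1), stay (1), loudly (2) → 5
Line 2: before (2), some (1), afternoon (3) → 6
Line 3: wolf (1), before (2), dream (1) → 4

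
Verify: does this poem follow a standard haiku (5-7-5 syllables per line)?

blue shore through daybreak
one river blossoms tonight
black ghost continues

Line 1: blue(1) + shore(1) + through(1) + daybreak(2) = 5 ✓
Line 2: one(1) + river(2) + blossoms(2) + tonight(2) = 7 ✓
Line 3: black(1) + ghost(1) + continues(3) = 5 ✓

Yes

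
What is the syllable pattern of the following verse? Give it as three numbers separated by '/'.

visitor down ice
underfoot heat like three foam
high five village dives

5/7/5

Line 1: "visitor down ice": 3+1+1 = 5
Line 2: "underfoot heat like three foam": 3+1+1+1+1 = 7
Line 3: "high five village dives": 1+1+2+1 = 5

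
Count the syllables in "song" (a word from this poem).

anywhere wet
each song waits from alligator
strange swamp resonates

1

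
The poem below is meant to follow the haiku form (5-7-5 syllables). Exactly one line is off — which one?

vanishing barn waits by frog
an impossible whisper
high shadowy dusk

Line 1: "vanishing barn waits by frog": 3+1+1+1+1 = 7 (expected 5)
Line 2: "an impossible whisper": 1+4+2 = 7 ✓
Line 3: "high shadowy dusk": 1+3+1 = 5 ✓

The first line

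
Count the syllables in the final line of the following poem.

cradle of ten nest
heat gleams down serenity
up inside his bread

5

The final line: up (1), inside (2), his (1), bread (1) → 5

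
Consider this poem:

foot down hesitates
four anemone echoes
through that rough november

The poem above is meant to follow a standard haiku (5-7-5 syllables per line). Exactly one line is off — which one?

The third line

Line 1: foot(1) + down(1) + hesitates(3) = 5 ✓
Line 2: four(1) + anemone(4) + echoes(2) = 7 ✓
Line 3: through(1) + that(1) + rough(1) + november(3) = 6 (expected 5)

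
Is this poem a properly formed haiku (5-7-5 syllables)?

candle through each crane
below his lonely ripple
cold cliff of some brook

Yes

Line 1: candle(2) + through(1) + each(1) + crane(1) = 5 ✓
Line 2: below(2) + his(1) + lonely(2) + ripple(2) = 7 ✓
Line 3: cold(1) + cliff(1) + of(1) + some(1) + brook(1) = 5 ✓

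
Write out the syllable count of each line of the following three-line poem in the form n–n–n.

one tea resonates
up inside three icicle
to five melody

Line 1: "one tea resonates": 1+1+3 = 5
Line 2: "up inside three icicle": 1+2+1+3 = 7
Line 3: "to five melody": 1+1+3 = 5

5–7–5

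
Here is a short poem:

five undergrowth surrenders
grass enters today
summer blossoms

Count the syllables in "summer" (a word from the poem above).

"summer" has 2 syllables.

2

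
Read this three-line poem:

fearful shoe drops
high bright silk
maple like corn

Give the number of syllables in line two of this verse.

3

Line two: "high bright silk": 1+1+1 = 3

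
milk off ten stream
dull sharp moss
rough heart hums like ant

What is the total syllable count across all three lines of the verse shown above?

12

Line 1: "milk off ten stream": 1+1+1+1 = 4
Line 2: "dull sharp moss": 1+1+1 = 3
Line 3: "rough heart hums like ant": 1+1+1+1+1 = 5
Total: 4 + 3 + 5 = 12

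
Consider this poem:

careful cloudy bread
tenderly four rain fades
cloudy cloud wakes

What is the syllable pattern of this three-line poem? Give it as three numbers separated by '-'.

5-6-4

Line 1: careful (2), cloudy (2), bread (1) → 5
Line 2: tenderly (3), four (1), rain (1), fades (1) → 6
Line 3: cloudy (2), cloud (1), wakes (1) → 4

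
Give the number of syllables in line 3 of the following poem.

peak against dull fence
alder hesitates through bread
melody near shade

Line 3: melody(3) + near(1) + shade(1) = 5

5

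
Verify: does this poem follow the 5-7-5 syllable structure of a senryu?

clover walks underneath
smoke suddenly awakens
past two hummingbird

No

Line 1: clover (2), walks (1), underneath (3) → 6 (expected 5)
Line 2: smoke (1), suddenly (3), awakens (3) → 7 ✓
Line 3: past (1), two (1), hummingbird (3) → 5 ✓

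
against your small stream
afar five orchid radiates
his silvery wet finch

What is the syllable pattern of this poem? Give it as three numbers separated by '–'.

5–8–6

Line 1: "against your small stream": 2+1+1+1 = 5
Line 2: "afar five orchid radiates": 2+1+2+3 = 8
Line 3: "his silvery wet finch": 1+3+1+1 = 6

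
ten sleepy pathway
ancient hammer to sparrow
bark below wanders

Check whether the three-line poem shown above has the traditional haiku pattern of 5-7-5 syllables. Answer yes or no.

Line 1: ten(1) + sleepy(2) + pathway(2) = 5 ✓
Line 2: ancient(2) + hammer(2) + to(1) + sparrow(2) = 7 ✓
Line 3: bark(1) + below(2) + wanders(2) = 5 ✓

Yes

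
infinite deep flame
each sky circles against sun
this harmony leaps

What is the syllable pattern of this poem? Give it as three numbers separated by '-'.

5-7-5

Line 1: "infinite deep flame": 3+1+1 = 5
Line 2: "each sky circles against sun": 1+1+2+2+1 = 7
Line 3: "this harmony leaps": 1+3+1 = 5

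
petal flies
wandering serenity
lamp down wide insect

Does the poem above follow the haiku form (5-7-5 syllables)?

Line 1: "petal flies": 2+1 = 3 (expected 5)
Line 2: "wandering serenity": 3+4 = 7 ✓
Line 3: "lamp down wide insect": 1+1+1+2 = 5 ✓

No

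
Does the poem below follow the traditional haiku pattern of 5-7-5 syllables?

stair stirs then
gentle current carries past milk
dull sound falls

Line 1: "stair stirs then": 1+1+1 = 3 (expected 5)
Line 2: "gentle current carries past milk": 2+2+2+1+1 = 8 (expected 7)
Line 3: "dull sound falls": 1+1+1 = 3 (expected 5)

No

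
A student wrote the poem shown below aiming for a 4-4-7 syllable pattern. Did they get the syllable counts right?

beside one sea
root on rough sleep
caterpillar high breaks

Line 1: beside (2), one (1), sea (1) → 4 ✓
Line 2: root (1), on (1), rough (1), sleep (1) → 4 ✓
Line 3: caterpillar (4), high (1), breaks (1) → 6 (expected 7)

No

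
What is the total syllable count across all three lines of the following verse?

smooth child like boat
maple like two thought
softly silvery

Line 1: smooth (1), child (1), like (1), boat (1) → 4
Line 2: maple (2), like (1), two (1), thought (1) → 5
Line 3: softly (2), silvery (3) → 5
Total: 4 + 5 + 5 = 14

14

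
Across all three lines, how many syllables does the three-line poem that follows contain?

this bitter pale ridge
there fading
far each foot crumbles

13

Line 1: this (1), bitter (2), pale (1), ridge (1) → 5
Line 2: there (1), fading (2) → 3
Line 3: far (1), each (1), foot (1), crumbles (2) → 5
Total: 5 + 3 + 5 = 13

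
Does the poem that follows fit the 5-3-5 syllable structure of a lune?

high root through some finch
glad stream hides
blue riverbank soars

Line 1: "high root through some finch": 1+1+1+1+1 = 5 ✓
Line 2: "glad stream hides": 1+1+1 = 3 ✓
Line 3: "blue riverbank soars": 1+3+1 = 5 ✓

Yes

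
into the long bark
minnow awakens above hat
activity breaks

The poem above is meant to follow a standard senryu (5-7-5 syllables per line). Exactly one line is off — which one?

The second line

Line 1: into (2), the (1), long (1), bark (1) → 5 ✓
Line 2: minnow (2), awakens (3), above (2), hat (1) → 8 (expected 7)
Line 3: activity (4), breaks (1) → 5 ✓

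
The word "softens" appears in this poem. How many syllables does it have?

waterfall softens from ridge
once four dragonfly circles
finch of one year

2

"softens" has 2 syllables.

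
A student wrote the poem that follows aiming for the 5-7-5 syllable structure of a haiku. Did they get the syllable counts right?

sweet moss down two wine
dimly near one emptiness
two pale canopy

Line 1: "sweet moss down two wine": 1+1+1+1+1 = 5 ✓
Line 2: "dimly near one emptiness": 2+1+1+3 = 7 ✓
Line 3: "two pale canopy": 1+1+3 = 5 ✓

Yes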